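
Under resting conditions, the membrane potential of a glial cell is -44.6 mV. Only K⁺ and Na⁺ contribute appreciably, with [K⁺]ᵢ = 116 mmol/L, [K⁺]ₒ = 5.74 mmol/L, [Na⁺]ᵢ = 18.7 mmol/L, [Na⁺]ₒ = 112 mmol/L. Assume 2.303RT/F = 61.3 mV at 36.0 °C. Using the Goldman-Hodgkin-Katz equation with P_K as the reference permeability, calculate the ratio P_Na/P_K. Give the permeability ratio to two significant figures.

0.15

Let α = P_Na/P_K. GHK: Vm = 61.3·log₁₀[(Kₒ + α·Naₒ)/(Kᵢ + α·Naᵢ)].
10^(Vm/61.3) = 10^(-44.6/61.3) = 0.18725
So 0.18725·(Kᵢ + α·Naᵢ) = Kₒ + α·Naₒ → α = (0.18725·116.0 − 5.74) / (112.0 − 0.18725·18.7)
α = (21.72 − 5.74) / (112.0 − 3.502) = 15.98/108.5 = 0.1473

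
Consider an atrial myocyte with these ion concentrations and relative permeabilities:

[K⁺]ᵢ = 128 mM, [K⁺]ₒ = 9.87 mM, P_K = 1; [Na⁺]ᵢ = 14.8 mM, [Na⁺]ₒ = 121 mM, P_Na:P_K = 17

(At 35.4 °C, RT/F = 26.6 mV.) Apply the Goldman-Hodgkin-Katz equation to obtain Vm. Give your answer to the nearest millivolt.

Vm = 26.6 · ln[(Σ P·[cation]ₒ + Σ P·[anion]ᵢ) / (Σ P·[cation]ᵢ + Σ P·[anion]ₒ)]
Numerator = 1×9.87 + 17×121 = 2067
Denominator = 1×128 + 17×14.8 = 379.6
Vm = 26.6 · ln(5.4449) = 26.6 × (1.6947) = 45.08 mV

45 mV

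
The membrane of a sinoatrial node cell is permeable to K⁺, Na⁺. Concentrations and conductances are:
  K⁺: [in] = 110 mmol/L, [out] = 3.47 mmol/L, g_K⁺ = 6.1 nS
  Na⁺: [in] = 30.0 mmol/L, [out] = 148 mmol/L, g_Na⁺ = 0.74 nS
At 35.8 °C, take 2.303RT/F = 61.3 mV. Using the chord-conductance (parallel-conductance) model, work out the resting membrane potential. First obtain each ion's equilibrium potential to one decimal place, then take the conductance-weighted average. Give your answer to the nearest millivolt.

-77 mV

E_K⁺ = (61.3/1)·log₁₀(3.47/110) = -92.0 mV
E_Na⁺ = (61.3/1)·log₁₀(148/30.0) = 42.5 mV
Vm = (Σ gᵢEᵢ)/(Σ gᵢ) = (6.1·-92.0 + 0.74·42.5) / (6.1 + 0.74)
= -529.75 / 6.84 = -77.45 mV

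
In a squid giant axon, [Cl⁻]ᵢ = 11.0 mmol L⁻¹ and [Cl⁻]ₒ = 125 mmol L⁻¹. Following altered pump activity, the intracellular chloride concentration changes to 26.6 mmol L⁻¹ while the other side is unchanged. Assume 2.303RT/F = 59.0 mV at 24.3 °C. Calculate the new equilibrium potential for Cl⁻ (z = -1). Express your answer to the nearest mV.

After the shift: [Cl⁻]_out = 125, [Cl⁻]_in = 26.6 mmol L⁻¹.
E_new = (59.0/-1)·log₁₀(125/26.6) = -59.00 · (0.6720) = -39.65 mV

-40 mV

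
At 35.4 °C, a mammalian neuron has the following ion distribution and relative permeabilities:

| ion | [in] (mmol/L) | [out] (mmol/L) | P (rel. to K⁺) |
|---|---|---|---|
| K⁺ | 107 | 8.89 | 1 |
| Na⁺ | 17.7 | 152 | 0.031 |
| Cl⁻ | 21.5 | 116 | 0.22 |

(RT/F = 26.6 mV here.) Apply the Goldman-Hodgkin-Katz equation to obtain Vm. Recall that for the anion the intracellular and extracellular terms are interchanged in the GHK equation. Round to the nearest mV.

Vm = 26.6 · ln[(Σ P·[cation]ₒ + Σ P·[anion]ᵢ) / (Σ P·[cation]ᵢ + Σ P·[anion]ₒ)]
Numerator = 1×8.89 + 0.031×152 + 0.22×21.5 = 18.33
Denominator = 1×107 + 0.031×17.7 + 0.22×116 = 133.1
Vm = 26.6 · ln(0.13776) = 26.6 × (-1.9822) = -52.73 mV

-53 mV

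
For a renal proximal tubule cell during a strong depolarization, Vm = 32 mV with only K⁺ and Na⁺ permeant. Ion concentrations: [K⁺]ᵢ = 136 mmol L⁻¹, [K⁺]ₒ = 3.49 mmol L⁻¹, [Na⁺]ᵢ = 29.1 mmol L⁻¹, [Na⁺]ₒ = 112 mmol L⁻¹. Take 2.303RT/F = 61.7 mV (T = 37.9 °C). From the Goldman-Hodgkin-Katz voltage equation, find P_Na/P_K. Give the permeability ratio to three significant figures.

27.9

Let α = P_Na/P_K. GHK: Vm = 61.7·log₁₀[(Kₒ + α·Naₒ)/(Kᵢ + α·Naᵢ)].
10^(Vm/61.7) = 10^(32.0/61.7) = 3.3009
So 3.3009·(Kᵢ + α·Naᵢ) = Kₒ + α·Naₒ → α = (3.3009·136.0 − 3.49) / (112.0 − 3.3009·29.1)
α = (448.9 − 3.49) / (112.0 − 96.06) = 445.4/15.94 = 27.94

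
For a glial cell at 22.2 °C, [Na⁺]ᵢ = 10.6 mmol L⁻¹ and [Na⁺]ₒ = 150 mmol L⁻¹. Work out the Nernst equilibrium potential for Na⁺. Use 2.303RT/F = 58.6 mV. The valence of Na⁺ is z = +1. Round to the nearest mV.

E = (58.6/z) · log₁₀([Na⁺]_out/[Na⁺]_in) with z = +1.
= (58.6/1) · log₁₀(150/10.6) = 58.60 · log₁₀(14.15)
= 58.60 · (1.1508) = 67.44 mV

67 mV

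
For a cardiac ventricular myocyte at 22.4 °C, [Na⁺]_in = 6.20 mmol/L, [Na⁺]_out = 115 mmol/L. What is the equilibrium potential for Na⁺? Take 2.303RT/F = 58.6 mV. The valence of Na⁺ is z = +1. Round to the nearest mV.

74 mV

E = (58.6/z) · log₁₀([Na⁺]_out/[Na⁺]_in) with z = +1.
= (58.6/1) · log₁₀(115/6.20) = 58.60 · log₁₀(18.55)
= 58.60 · (1.2683) = 74.32 mV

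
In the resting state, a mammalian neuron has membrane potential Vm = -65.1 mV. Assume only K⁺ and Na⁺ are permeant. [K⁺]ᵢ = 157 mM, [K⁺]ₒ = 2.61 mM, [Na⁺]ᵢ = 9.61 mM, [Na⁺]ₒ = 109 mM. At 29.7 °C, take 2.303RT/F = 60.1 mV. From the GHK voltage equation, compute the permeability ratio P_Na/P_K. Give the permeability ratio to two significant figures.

0.096

Let α = P_Na/P_K. GHK: Vm = 60.1·log₁₀[(Kₒ + α·Naₒ)/(Kᵢ + α·Naᵢ)].
10^(Vm/60.1) = 10^(-65.1/60.1) = 0.082567
So 0.082567·(Kᵢ + α·Naᵢ) = Kₒ + α·Naₒ → α = (0.082567·157.0 − 2.61) / (109.0 − 0.082567·9.61)
α = (12.96 − 2.61) / (109.0 − 0.7935) = 10.35/108.2 = 0.09568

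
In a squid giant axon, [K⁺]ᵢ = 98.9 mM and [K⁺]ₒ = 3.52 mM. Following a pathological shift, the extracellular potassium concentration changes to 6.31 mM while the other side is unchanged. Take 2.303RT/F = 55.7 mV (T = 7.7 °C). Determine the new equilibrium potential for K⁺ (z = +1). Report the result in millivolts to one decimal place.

-66.6 mV

After the shift: [K⁺]_out = 6.31, [K⁺]_in = 98.9 mM.
E_new = (55.7/1)·log₁₀(6.31/98.9) = 55.70 · (-1.1952) = -66.57 mV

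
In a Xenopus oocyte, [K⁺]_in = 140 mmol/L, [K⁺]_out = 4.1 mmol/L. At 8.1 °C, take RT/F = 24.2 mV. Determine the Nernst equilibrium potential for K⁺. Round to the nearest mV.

-85 mV

E = (24.2/z) · ln([K⁺]_out/[K⁺]_in) with z = +1.
= (24.2/1) · ln(4.1/140) = 24.20 · ln(0.02929)
= 24.20 · (-3.5307) = -85.44 mV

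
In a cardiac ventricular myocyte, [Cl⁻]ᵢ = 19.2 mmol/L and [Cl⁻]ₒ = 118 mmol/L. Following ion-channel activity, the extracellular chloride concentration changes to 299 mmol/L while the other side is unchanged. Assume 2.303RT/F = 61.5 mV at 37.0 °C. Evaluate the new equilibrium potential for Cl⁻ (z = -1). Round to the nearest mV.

After the shift: [Cl⁻]_out = 299, [Cl⁻]_in = 19.2 mmol/L.
E_new = (61.5/-1)·log₁₀(299/19.2) = -61.50 · (1.1924) = -73.33 mV

-73 mV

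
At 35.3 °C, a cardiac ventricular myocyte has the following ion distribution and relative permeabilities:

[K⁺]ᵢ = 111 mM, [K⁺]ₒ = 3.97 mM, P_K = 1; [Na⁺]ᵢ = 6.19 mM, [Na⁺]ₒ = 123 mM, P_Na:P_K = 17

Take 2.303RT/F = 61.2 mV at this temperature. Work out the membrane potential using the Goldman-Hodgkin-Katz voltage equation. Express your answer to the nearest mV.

Vm = 61.2 · log₁₀[(Σ P·[cation]ₒ + Σ P·[anion]ᵢ) / (Σ P·[cation]ᵢ + Σ P·[anion]ₒ)]
Numerator = 1×3.97 + 17×123 = 2095
Denominator = 1×111 + 17×6.19 = 216.2
Vm = 61.2 · log₁₀(9.6886) = 61.2 × (0.9863) = 60.36 mV

60 mV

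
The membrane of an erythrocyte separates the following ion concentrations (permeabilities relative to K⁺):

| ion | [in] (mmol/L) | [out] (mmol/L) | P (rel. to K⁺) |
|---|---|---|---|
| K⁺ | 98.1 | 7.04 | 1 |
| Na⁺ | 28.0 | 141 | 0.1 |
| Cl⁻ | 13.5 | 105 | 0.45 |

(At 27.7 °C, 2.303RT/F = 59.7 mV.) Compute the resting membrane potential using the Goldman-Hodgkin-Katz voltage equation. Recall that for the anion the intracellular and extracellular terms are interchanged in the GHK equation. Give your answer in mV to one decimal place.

-43.9 mV

Vm = 59.7 · log₁₀[(Σ P·[cation]ₒ + Σ P·[anion]ᵢ) / (Σ P·[cation]ᵢ + Σ P·[anion]ₒ)]
Numerator = 1×7.04 + 0.1×141 + 0.45×13.5 = 27.21
Denominator = 1×98.1 + 0.1×28.0 + 0.45×105 = 148.1
Vm = 59.7 · log₁₀(0.1837) = 59.7 × (-0.7359) = -43.93 mV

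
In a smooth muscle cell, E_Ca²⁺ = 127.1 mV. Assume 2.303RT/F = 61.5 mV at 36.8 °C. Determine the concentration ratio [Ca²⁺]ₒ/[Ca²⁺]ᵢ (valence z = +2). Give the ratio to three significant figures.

13600

log₁₀([out]/[in]) = E·z/(61.5) = 127.1 × 2 / 61.5 = 4.1333
[out]/[in] = 10^(4.1333) = 1.359e+04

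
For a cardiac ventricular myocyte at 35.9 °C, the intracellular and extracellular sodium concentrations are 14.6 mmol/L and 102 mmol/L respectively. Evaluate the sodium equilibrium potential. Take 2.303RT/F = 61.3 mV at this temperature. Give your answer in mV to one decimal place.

51.8 mV

E = (61.3/z) · log₁₀([Na⁺]_out/[Na⁺]_in) with z = +1.
= (61.3/1) · log₁₀(102/14.6) = 61.30 · log₁₀(6.986)
= 61.30 · (0.8442) = 51.75 mV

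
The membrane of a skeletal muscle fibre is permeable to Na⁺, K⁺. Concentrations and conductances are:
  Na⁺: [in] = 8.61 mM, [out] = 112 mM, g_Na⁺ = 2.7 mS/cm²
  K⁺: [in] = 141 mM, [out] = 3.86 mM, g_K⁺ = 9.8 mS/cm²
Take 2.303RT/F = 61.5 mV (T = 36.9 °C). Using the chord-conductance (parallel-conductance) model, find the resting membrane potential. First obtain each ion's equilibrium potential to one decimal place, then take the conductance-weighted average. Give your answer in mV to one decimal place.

-60.5 mV

E_Na⁺ = (61.5/1)·log₁₀(112/8.61) = 68.5 mV
E_K⁺ = (61.5/1)·log₁₀(3.86/141) = -96.1 mV
Vm = (Σ gᵢEᵢ)/(Σ gᵢ) = (2.7·68.5 + 9.8·-96.1) / (2.7 + 9.8)
= -756.83 / 12.5 = -60.55 mV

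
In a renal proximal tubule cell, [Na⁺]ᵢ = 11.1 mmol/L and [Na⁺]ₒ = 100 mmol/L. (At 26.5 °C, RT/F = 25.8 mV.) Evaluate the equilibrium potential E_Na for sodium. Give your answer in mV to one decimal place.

56.7 mV

E = (25.8/z) · ln([Na⁺]_out/[Na⁺]_in) with z = +1.
= (25.8/1) · ln(100/11.1) = 25.80 · ln(9.009)
= 25.80 · (2.1982) = 56.71 mV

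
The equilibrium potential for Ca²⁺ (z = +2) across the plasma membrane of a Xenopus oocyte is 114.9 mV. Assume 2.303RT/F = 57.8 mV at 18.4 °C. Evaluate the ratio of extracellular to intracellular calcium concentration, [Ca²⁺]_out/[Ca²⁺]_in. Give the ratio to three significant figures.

9460

log₁₀([out]/[in]) = E·z/(57.8) = 114.9 × 2 / 57.8 = 3.9758
[out]/[in] = 10^(3.9758) = 9458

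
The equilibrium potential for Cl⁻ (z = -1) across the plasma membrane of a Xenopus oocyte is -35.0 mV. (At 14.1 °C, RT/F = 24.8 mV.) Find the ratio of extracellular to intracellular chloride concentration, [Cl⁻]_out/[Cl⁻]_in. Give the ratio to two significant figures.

4.1

ln([out]/[in]) = E·z/(24.8) = -35.0 × -1 / 24.8 = 1.4113
[out]/[in] = e^(1.4113) = 4.101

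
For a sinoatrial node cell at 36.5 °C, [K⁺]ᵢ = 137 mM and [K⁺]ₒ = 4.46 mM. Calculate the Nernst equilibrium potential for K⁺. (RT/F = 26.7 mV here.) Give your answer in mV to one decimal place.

E = (26.7/z) · ln([K⁺]_out/[K⁺]_in) with z = +1.
= (26.7/1) · ln(4.46/137) = 26.70 · ln(0.03255)
= 26.70 · (-3.4248) = -91.44 mV

-91.4 mV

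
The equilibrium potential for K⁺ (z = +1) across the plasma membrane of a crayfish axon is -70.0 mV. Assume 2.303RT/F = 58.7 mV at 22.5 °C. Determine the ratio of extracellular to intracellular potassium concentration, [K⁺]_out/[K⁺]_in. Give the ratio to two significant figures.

0.064

log₁₀([out]/[in]) = E·z/(58.7) = -70.0 × 1 / 58.7 = -1.1925
[out]/[in] = 10^(-1.1925) = 0.06419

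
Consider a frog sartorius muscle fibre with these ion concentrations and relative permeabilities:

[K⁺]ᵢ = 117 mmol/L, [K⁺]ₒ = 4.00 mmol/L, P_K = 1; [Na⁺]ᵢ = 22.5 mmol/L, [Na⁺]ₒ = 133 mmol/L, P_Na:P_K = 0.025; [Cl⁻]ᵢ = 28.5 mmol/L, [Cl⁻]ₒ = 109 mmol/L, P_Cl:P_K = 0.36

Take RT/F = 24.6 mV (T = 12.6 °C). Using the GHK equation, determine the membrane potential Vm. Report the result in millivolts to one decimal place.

Vm = 24.6 · ln[(Σ P·[cation]ₒ + Σ P·[anion]ᵢ) / (Σ P·[cation]ᵢ + Σ P·[anion]ₒ)]
Numerator = 1×4.00 + 0.025×133 + 0.36×28.5 = 17.59
Denominator = 1×117 + 0.025×22.5 + 0.36×109 = 156.8
Vm = 24.6 · ln(0.11215) = 24.6 × (-2.1879) = -53.82 mV

-53.8 mV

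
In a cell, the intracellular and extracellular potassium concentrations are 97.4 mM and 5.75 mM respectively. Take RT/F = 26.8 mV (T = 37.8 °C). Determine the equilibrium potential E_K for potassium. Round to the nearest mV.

E = (26.8/z) · ln([K⁺]_out/[K⁺]_in) with z = +1.
= (26.8/1) · ln(5.75/97.4) = 26.80 · ln(0.05903)
= 26.80 · (-2.8296) = -75.83 mV

-76 mV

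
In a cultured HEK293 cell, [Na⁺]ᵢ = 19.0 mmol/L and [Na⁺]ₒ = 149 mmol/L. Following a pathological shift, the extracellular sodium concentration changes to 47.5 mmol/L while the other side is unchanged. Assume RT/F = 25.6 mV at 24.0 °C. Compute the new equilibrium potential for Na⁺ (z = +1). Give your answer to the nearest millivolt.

23 mV

After the shift: [Na⁺]_out = 47.5, [Na⁺]_in = 19.0 mmol/L.
E_new = (25.6/1)·ln(47.5/19.0) = 25.60 · (0.9163) = 23.46 mV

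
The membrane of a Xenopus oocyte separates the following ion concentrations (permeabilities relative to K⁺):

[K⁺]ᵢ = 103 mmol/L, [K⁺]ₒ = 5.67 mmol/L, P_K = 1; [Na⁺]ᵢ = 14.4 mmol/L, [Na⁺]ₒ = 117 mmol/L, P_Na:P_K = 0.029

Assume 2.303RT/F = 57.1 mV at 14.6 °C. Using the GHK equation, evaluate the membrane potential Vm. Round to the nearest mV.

-60 mV

Vm = 57.1 · log₁₀[(Σ P·[cation]ₒ + Σ P·[anion]ᵢ) / (Σ P·[cation]ᵢ + Σ P·[anion]ₒ)]
Numerator = 1×5.67 + 0.029×117 = 9.063
Denominator = 1×103 + 0.029×14.4 = 103.4
Vm = 57.1 · log₁₀(0.087635) = 57.1 × (-1.0573) = -60.37 mV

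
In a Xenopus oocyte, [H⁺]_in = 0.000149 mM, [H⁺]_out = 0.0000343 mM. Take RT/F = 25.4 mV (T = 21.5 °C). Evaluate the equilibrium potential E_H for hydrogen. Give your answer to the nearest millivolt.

E = (25.4/z) · ln([H⁺]_out/[H⁺]_in) with z = +1.
= (25.4/1) · ln(0.0000343/0.000149) = 25.40 · ln(0.2302)
= 25.40 · (-1.4688) = -37.31 mV

-37 mV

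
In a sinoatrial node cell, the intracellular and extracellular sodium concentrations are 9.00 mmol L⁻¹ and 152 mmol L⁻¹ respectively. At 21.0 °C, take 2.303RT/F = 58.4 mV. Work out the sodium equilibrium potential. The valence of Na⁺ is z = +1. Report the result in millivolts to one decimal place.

E = (58.4/z) · log₁₀([Na⁺]_out/[Na⁺]_in) with z = +1.
= (58.4/1) · log₁₀(152/9.00) = 58.40 · log₁₀(16.89)
= 58.40 · (1.2276) = 71.69 mV

71.7 mV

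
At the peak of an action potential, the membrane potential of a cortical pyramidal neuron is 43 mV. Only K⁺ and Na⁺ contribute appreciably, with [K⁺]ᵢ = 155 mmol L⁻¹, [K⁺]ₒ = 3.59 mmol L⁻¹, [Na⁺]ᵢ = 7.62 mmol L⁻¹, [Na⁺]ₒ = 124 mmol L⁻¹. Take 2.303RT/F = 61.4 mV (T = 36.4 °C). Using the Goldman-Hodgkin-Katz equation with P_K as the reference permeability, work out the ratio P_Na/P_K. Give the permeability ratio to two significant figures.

9.0

Let α = P_Na/P_K. GHK: Vm = 61.4·log₁₀[(Kₒ + α·Naₒ)/(Kᵢ + α·Naᵢ)].
10^(Vm/61.4) = 10^(43.0/61.4) = 5.0156
So 5.0156·(Kᵢ + α·Naᵢ) = Kₒ + α·Naₒ → α = (5.0156·155.0 − 3.59) / (124.0 − 5.0156·7.62)
α = (777.4 − 3.59) / (124.0 − 38.22) = 773.8/85.78 = 9.021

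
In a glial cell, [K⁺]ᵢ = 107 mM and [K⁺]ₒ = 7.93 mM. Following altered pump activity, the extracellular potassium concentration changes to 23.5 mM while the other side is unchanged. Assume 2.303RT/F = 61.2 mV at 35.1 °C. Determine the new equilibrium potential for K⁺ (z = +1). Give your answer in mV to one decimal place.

After the shift: [K⁺]_out = 23.5, [K⁺]_in = 107 mM.
E_new = (61.2/1)·log₁₀(23.5/107) = 61.20 · (-0.6583) = -40.29 mV

-40.3 mV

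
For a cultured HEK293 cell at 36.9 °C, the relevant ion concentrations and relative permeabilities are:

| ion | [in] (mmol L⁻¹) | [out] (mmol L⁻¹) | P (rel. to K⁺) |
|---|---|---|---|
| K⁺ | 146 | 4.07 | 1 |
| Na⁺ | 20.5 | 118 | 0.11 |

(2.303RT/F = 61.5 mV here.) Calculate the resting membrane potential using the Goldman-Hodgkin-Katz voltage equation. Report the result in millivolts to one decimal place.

Vm = 61.5 · log₁₀[(Σ P·[cation]ₒ + Σ P·[anion]ᵢ) / (Σ P·[cation]ᵢ + Σ P·[anion]ₒ)]
Numerator = 1×4.07 + 0.11×118 = 17.05
Denominator = 1×146 + 0.11×20.5 = 148.3
Vm = 61.5 · log₁₀(0.115) = 61.5 × (-0.9393) = -57.77 mV

-57.8 mV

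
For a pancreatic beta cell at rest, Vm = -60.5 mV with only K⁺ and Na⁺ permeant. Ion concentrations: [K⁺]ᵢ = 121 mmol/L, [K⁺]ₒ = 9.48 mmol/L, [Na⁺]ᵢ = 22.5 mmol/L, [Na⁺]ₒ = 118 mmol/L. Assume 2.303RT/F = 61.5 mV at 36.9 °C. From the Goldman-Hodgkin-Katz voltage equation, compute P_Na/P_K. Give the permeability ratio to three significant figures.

0.0266

Let α = P_Na/P_K. GHK: Vm = 61.5·log₁₀[(Kₒ + α·Naₒ)/(Kᵢ + α·Naᵢ)].
10^(Vm/61.5) = 10^(-60.5/61.5) = 0.10382
So 0.10382·(Kᵢ + α·Naᵢ) = Kₒ + α·Naₒ → α = (0.10382·121.0 − 9.48) / (118.0 − 0.10382·22.5)
α = (12.56 − 9.48) / (118.0 − 2.336) = 3.082/115.7 = 0.02664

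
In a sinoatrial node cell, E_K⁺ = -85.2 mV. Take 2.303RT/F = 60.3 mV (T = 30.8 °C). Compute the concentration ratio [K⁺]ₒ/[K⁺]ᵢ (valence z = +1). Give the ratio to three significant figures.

0.0386

log₁₀([out]/[in]) = E·z/(60.3) = -85.2 × 1 / 60.3 = -1.4129
[out]/[in] = 10^(-1.4129) = 0.03864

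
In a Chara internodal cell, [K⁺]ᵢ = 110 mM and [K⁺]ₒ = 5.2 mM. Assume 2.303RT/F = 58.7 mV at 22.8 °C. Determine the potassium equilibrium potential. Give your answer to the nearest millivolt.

-78 mV

E = (58.7/z) · log₁₀([K⁺]_out/[K⁺]_in) with z = +1.
= (58.7/1) · log₁₀(5.2/110) = 58.70 · log₁₀(0.04727)
= 58.70 · (-1.3254) = -77.80 mV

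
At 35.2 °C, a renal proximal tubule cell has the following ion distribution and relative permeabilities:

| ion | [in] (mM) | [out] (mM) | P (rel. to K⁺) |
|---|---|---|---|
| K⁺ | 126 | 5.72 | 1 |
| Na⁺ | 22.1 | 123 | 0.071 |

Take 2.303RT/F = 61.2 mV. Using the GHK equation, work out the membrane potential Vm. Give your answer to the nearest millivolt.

-58 mV

Vm = 61.2 · log₁₀[(Σ P·[cation]ₒ + Σ P·[anion]ᵢ) / (Σ P·[cation]ᵢ + Σ P·[anion]ₒ)]
Numerator = 1×5.72 + 0.071×123 = 14.45
Denominator = 1×126 + 0.071×22.1 = 127.6
Vm = 61.2 · log₁₀(0.1133) = 61.2 × (-0.9458) = -57.88 mV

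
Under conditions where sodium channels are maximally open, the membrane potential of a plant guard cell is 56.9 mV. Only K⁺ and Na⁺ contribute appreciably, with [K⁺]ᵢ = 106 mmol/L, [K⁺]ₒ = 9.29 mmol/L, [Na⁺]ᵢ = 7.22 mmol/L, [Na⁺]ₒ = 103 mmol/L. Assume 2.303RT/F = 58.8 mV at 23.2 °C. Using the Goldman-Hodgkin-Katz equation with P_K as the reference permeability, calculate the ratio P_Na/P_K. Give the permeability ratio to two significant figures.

27

Let α = P_Na/P_K. GHK: Vm = 58.8·log₁₀[(Kₒ + α·Naₒ)/(Kᵢ + α·Naᵢ)].
10^(Vm/58.8) = 10^(56.9/58.8) = 9.283
So 9.283·(Kᵢ + α·Naᵢ) = Kₒ + α·Naₒ → α = (9.283·106.0 − 9.29) / (103.0 − 9.283·7.22)
α = (984 − 9.29) / (103.0 − 67.02) = 974.7/35.98 = 27.09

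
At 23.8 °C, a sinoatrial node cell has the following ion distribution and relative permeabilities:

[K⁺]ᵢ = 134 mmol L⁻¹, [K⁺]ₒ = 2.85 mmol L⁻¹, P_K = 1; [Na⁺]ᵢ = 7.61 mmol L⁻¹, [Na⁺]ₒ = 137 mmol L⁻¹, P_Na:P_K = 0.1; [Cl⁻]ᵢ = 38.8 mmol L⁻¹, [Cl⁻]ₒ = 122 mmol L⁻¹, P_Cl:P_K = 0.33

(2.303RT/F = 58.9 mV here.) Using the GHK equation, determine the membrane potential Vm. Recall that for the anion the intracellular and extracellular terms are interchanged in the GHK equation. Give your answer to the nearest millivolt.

-46 mV

Vm = 58.9 · log₁₀[(Σ P·[cation]ₒ + Σ P·[anion]ᵢ) / (Σ P·[cation]ᵢ + Σ P·[anion]ₒ)]
Numerator = 1×2.85 + 0.1×137 + 0.33×38.8 = 29.35
Denominator = 1×134 + 0.1×7.61 + 0.33×122 = 175
Vm = 58.9 · log₁₀(0.16772) = 58.9 × (-0.7754) = -45.67 mV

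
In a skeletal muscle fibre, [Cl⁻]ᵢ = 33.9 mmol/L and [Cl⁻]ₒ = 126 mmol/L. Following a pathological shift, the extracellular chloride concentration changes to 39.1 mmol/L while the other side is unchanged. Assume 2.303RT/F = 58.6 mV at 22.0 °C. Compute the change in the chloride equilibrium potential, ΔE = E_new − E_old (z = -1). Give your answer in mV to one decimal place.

E_old = (58.6/-1)·log₁₀(126/33.9) = -33.41 mV
E_new = (58.6/-1)·log₁₀(39.1/33.9) = -3.63 mV
ΔE = -3.63 − (-33.41) = 29.78 mV

29.8 mV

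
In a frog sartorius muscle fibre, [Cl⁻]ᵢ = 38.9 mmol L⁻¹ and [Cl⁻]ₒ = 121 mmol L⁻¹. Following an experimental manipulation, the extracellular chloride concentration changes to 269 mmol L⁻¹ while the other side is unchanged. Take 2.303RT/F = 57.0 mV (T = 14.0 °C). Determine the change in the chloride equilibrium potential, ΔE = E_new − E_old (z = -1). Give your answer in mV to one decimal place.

-19.8 mV

E_old = (57.0/-1)·log₁₀(121/38.9) = -28.09 mV
E_new = (57.0/-1)·log₁₀(269/38.9) = -47.87 mV
ΔE = -47.87 − (-28.09) = -19.78 mV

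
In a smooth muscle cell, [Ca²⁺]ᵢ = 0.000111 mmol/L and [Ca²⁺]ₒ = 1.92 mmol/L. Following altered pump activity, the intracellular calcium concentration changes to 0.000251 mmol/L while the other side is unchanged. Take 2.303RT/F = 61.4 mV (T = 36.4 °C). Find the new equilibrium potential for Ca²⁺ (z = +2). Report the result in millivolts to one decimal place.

After the shift: [Ca²⁺]_out = 1.92, [Ca²⁺]_in = 0.000251 mmol/L.
E_new = (61.4/2)·log₁₀(1.92/0.000251) = 30.70 · (3.8836) = 119.23 mV

119.2 mV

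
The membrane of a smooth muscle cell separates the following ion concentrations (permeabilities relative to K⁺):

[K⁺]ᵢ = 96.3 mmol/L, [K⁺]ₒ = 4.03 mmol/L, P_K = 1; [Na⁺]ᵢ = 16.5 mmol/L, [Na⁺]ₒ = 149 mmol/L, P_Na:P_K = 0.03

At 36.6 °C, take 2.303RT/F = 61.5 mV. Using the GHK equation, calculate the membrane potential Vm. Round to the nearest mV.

Vm = 61.5 · log₁₀[(Σ P·[cation]ₒ + Σ P·[anion]ᵢ) / (Σ P·[cation]ᵢ + Σ P·[anion]ₒ)]
Numerator = 1×4.03 + 0.03×149 = 8.5
Denominator = 1×96.3 + 0.03×16.5 = 96.8
Vm = 61.5 · log₁₀(0.087814) = 61.5 × (-1.0564) = -64.97 mV

-65 mV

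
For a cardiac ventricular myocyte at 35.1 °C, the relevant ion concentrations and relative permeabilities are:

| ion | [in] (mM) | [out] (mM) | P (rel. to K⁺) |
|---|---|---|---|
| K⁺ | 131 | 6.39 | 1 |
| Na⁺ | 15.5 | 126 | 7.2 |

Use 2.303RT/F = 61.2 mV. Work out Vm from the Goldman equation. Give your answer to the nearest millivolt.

Vm = 61.2 · log₁₀[(Σ P·[cation]ₒ + Σ P·[anion]ᵢ) / (Σ P·[cation]ᵢ + Σ P·[anion]ₒ)]
Numerator = 1×6.39 + 7.2×126 = 913.6
Denominator = 1×131 + 7.2×15.5 = 242.6
Vm = 61.2 · log₁₀(3.7658) = 61.2 × (0.5759) = 35.24 mV

35 mV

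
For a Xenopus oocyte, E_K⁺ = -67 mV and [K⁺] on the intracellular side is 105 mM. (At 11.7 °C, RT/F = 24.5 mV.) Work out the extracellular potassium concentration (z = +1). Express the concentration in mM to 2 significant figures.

Nernst: E = (24.5/1) · ln([out]/[in]), so ln([out]/[in]) = -67.0 × 1 / 24.5 = -2.7347.
[out]/[in] = e^(-2.7347) = 0.06491.
[out] = 0.06491 × 105 = 6.816 mM.

6.8 mM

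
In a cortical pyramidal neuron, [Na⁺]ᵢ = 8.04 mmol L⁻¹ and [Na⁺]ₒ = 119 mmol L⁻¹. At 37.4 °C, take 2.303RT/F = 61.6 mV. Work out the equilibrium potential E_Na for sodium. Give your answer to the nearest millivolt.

E = (61.6/z) · log₁₀([Na⁺]_out/[Na⁺]_in) with z = +1.
= (61.6/1) · log₁₀(119/8.04) = 61.60 · log₁₀(14.8)
= 61.60 · (1.1703) = 72.09 mV

72 mV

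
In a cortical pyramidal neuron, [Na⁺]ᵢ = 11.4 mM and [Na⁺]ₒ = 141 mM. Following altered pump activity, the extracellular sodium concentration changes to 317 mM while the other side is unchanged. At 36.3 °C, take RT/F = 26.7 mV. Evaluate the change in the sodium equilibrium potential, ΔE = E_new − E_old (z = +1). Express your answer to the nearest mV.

22 mV

E_old = (26.7/1)·ln(141/11.4) = 67.15 mV
E_new = (26.7/1)·ln(317/11.4) = 88.79 mV
ΔE = 88.79 − (67.15) = 21.63 mV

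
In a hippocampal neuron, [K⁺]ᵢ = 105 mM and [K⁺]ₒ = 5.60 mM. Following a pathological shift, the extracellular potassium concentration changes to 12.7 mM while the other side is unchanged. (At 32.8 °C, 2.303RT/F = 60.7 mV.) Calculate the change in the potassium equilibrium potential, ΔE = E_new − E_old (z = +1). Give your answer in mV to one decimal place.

E_old = (60.7/1)·log₁₀(5.60/105) = -77.27 mV
E_new = (60.7/1)·log₁₀(12.7/105) = -55.69 mV
ΔE = -55.69 − (-77.27) = 21.59 mV

21.6 mV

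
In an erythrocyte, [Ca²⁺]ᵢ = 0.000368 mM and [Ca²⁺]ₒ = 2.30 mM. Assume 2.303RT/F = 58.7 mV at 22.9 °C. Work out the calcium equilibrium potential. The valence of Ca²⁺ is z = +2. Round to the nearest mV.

E = (58.7/z) · log₁₀([Ca²⁺]_out/[Ca²⁺]_in) with z = +2.
= (58.7/2) · log₁₀(2.30/0.000368) = 29.35 · log₁₀(6250)
= 29.35 · (3.7959) = 111.41 mV

111 mV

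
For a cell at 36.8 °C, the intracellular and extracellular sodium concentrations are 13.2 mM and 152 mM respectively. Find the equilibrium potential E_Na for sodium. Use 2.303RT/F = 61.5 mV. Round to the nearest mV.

65 mV

E = (61.5/z) · log₁₀([Na⁺]_out/[Na⁺]_in) with z = +1.
= (61.5/1) · log₁₀(152/13.2) = 61.50 · log₁₀(11.52)
= 61.50 · (1.0613) = 65.27 mV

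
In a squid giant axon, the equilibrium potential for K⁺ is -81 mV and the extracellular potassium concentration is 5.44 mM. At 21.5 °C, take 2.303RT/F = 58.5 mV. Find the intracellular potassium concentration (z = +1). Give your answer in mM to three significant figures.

Nernst: E = (58.5/1) · log₁₀([out]/[in]), so log₁₀([out]/[in]) = -81.0 × 1 / 58.5 = -1.3846.
[out]/[in] = 10^(-1.3846) = 0.04125.
[in] = 5.44 / 0.04125 = 131.9 mM.

132 mM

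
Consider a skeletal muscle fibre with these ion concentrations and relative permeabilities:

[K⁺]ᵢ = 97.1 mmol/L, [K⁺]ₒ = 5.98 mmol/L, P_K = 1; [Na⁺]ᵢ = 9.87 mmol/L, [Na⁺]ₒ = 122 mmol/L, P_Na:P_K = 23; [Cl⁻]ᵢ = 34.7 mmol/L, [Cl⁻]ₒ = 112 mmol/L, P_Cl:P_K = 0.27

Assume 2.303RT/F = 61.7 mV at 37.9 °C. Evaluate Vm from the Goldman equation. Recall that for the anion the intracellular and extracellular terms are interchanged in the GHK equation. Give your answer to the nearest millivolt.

Vm = 61.7 · log₁₀[(Σ P·[cation]ₒ + Σ P·[anion]ᵢ) / (Σ P·[cation]ᵢ + Σ P·[anion]ₒ)]
Numerator = 1×5.98 + 23×122 + 0.27×34.7 = 2821
Denominator = 1×97.1 + 23×9.87 + 0.27×112 = 354.4
Vm = 61.7 · log₁₀(7.962) = 61.7 × (0.9010) = 55.59 mV

56 mV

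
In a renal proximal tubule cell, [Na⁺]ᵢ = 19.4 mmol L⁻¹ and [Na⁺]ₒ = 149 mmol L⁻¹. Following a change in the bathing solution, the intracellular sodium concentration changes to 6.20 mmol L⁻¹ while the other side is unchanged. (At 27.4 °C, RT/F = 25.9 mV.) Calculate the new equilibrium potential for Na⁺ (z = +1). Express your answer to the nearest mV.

82 mV

After the shift: [Na⁺]_out = 149, [Na⁺]_in = 6.20 mmol L⁻¹.
E_new = (25.9/1)·ln(149/6.20) = 25.90 · (3.1794) = 82.35 mV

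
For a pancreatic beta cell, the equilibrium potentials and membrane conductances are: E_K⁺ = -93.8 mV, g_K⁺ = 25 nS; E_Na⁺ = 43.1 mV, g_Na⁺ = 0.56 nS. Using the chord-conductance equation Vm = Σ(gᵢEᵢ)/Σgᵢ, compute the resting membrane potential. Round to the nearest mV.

Σ gᵢEᵢ = 25·(-93.8) + 0.56·(43.1) = -2320.86
Σ gᵢ = 25 + 0.56 = 25.56
Vm = -2320.86 / 25.56 = -90.80 mV

-91 mV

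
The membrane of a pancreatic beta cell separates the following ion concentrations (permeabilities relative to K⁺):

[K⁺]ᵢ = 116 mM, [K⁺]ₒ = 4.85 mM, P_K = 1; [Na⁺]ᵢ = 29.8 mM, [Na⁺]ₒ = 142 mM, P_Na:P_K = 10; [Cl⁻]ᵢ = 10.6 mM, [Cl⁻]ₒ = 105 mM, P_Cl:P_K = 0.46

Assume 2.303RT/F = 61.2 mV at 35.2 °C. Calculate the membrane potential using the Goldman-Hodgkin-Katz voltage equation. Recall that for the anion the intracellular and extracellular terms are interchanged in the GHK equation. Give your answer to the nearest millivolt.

30 mV

Vm = 61.2 · log₁₀[(Σ P·[cation]ₒ + Σ P·[anion]ᵢ) / (Σ P·[cation]ᵢ + Σ P·[anion]ₒ)]
Numerator = 1×4.85 + 10×142 + 0.46×10.6 = 1430
Denominator = 1×116 + 10×29.8 + 0.46×105 = 462.3
Vm = 61.2 · log₁₀(3.0926) = 61.2 × (0.4903) = 30.01 mV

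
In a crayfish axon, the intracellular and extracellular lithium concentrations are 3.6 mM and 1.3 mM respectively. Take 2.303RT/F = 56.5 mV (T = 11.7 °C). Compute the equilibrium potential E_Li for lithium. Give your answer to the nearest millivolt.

-25 mV

E = (56.5/z) · log₁₀([Li⁺]_out/[Li⁺]_in) with z = +1.
= (56.5/1) · log₁₀(1.3/3.6) = 56.50 · log₁₀(0.3611)
= 56.50 · (-0.4424) = -24.99 mV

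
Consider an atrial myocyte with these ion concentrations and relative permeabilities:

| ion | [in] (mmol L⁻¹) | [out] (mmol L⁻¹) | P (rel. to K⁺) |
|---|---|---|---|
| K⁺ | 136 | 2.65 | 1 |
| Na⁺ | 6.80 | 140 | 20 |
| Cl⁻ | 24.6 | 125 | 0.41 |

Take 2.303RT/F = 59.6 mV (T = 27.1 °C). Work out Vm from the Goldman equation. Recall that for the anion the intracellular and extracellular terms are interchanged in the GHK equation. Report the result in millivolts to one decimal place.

56.0 mV

Vm = 59.6 · log₁₀[(Σ P·[cation]ₒ + Σ P·[anion]ᵢ) / (Σ P·[cation]ᵢ + Σ P·[anion]ₒ)]
Numerator = 1×2.65 + 20×140 + 0.41×24.6 = 2813
Denominator = 1×136 + 20×6.80 + 0.41×125 = 323.2
Vm = 59.6 · log₁₀(8.7014) = 59.6 × (0.9396) = 56.00 mV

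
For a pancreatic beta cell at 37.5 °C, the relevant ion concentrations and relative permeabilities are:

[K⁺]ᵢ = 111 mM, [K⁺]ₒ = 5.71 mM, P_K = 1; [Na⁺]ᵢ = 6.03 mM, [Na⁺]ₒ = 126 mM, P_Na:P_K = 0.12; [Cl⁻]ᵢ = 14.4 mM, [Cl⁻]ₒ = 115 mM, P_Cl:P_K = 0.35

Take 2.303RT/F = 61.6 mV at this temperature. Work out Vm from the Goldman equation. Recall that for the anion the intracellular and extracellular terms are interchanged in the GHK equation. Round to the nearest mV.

-47 mV

Vm = 61.6 · log₁₀[(Σ P·[cation]ₒ + Σ P·[anion]ᵢ) / (Σ P·[cation]ᵢ + Σ P·[anion]ₒ)]
Numerator = 1×5.71 + 0.12×126 + 0.35×14.4 = 25.87
Denominator = 1×111 + 0.12×6.03 + 0.35×115 = 152
Vm = 61.6 · log₁₀(0.17023) = 61.6 × (-0.7690) = -47.37 mV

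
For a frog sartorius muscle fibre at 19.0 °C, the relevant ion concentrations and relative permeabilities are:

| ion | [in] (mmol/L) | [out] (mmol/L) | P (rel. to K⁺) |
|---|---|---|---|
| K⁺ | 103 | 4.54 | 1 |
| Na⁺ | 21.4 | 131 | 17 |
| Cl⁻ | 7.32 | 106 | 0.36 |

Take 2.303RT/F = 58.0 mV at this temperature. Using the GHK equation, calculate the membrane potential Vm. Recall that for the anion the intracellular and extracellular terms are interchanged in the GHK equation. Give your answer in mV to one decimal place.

37.5 mV

Vm = 58.0 · log₁₀[(Σ P·[cation]ₒ + Σ P·[anion]ᵢ) / (Σ P·[cation]ᵢ + Σ P·[anion]ₒ)]
Numerator = 1×4.54 + 17×131 + 0.36×7.32 = 2234
Denominator = 1×103 + 17×21.4 + 0.36×106 = 505
Vm = 58.0 · log₁₀(4.4245) = 58.0 × (0.6459) = 37.46 mV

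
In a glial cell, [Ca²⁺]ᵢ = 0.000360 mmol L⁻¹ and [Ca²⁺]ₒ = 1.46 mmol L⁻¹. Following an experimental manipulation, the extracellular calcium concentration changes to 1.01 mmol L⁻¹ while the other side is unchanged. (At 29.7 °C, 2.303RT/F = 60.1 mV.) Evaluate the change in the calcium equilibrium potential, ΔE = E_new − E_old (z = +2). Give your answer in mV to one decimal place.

-4.8 mV

E_old = (60.1/2)·log₁₀(1.46/0.000360) = 108.42 mV
E_new = (60.1/2)·log₁₀(1.01/0.000360) = 103.61 mV
ΔE = 103.61 − (108.42) = -4.81 mV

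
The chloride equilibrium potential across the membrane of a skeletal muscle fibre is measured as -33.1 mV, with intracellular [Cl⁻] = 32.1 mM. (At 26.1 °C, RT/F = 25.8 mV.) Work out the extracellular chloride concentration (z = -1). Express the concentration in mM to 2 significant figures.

120 mM

Nernst: E = (25.8/-1) · ln([out]/[in]), so ln([out]/[in]) = -33.1 × -1 / 25.8 = 1.2829.
[out]/[in] = e^(1.2829) = 3.607.
[out] = 3.607 × 32.1 = 115.8 mM.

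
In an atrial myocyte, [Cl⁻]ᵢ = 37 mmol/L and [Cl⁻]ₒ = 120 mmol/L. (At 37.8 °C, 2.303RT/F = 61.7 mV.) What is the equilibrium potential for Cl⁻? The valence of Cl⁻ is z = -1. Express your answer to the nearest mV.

-32 mV

E = (61.7/z) · log₁₀([Cl⁻]_out/[Cl⁻]_in) with z = -1.
For an anion, dividing by z = -1 reverses the sign.
= (61.7/-1) · log₁₀(120/37) = -61.70 · log₁₀(3.243)
= -61.70 · (0.5110) = -31.53 mV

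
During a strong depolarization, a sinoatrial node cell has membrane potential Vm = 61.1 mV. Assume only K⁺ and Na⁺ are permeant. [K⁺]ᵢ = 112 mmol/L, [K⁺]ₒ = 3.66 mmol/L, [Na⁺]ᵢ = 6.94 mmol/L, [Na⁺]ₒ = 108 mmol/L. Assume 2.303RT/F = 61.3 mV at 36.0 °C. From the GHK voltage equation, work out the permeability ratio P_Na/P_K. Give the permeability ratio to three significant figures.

28.3

Let α = P_Na/P_K. GHK: Vm = 61.3·log₁₀[(Kₒ + α·Naₒ)/(Kᵢ + α·Naᵢ)].
10^(Vm/61.3) = 10^(61.1/61.3) = 9.9252
So 9.9252·(Kᵢ + α·Naᵢ) = Kₒ + α·Naₒ → α = (9.9252·112.0 − 3.66) / (108.0 − 9.9252·6.94)
α = (1112 − 3.66) / (108.0 − 68.88) = 1108/39.12 = 28.32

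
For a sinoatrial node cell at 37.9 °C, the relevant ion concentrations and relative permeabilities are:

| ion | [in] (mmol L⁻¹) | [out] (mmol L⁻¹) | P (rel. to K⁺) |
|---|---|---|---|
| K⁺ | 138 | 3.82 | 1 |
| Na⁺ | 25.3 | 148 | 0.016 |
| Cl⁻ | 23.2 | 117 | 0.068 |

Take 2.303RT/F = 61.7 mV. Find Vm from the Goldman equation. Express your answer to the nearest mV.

-79 mV

Vm = 61.7 · log₁₀[(Σ P·[cation]ₒ + Σ P·[anion]ᵢ) / (Σ P·[cation]ᵢ + Σ P·[anion]ₒ)]
Numerator = 1×3.82 + 0.016×148 + 0.068×23.2 = 7.766
Denominator = 1×138 + 0.016×25.3 + 0.068×117 = 146.4
Vm = 61.7 · log₁₀(0.053058) = 61.7 × (-1.2752) = -78.68 mV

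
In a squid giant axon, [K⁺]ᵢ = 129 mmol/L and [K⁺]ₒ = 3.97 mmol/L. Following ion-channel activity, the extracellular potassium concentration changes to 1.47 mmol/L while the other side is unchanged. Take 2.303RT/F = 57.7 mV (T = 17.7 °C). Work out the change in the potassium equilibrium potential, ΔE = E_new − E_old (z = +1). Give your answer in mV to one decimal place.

-24.9 mV

E_old = (57.7/1)·log₁₀(3.97/129) = -87.23 mV
E_new = (57.7/1)·log₁₀(1.47/129) = -112.13 mV
ΔE = -112.13 − (-87.23) = -24.90 mV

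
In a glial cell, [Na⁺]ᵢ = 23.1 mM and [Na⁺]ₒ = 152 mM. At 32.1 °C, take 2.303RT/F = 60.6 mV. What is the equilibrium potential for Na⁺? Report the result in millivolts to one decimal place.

E = (60.6/z) · log₁₀([Na⁺]_out/[Na⁺]_in) with z = +1.
= (60.6/1) · log₁₀(152/23.1) = 60.60 · log₁₀(6.58)
= 60.60 · (0.8182) = 49.58 mV

49.6 mV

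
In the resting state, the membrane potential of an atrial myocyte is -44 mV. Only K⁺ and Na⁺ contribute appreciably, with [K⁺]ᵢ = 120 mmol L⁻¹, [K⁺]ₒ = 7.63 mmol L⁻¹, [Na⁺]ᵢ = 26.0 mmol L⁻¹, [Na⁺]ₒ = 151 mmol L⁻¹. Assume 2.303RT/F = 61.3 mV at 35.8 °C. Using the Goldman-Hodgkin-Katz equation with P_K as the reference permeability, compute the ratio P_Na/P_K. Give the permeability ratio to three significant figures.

Let α = P_Na/P_K. GHK: Vm = 61.3·log₁₀[(Kₒ + α·Naₒ)/(Kᵢ + α·Naᵢ)].
10^(Vm/61.3) = 10^(-44.0/61.3) = 0.19152
So 0.19152·(Kᵢ + α·Naᵢ) = Kₒ + α·Naₒ → α = (0.19152·120.0 − 7.63) / (151.0 − 0.19152·26.0)
α = (22.98 − 7.63) / (151.0 − 4.98) = 15.35/146 = 0.1051

0.105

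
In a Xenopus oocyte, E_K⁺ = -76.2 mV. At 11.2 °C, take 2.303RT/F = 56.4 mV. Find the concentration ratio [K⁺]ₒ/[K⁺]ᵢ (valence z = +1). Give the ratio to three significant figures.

log₁₀([out]/[in]) = E·z/(56.4) = -76.2 × 1 / 56.4 = -1.3511
[out]/[in] = 10^(-1.3511) = 0.04456

0.0446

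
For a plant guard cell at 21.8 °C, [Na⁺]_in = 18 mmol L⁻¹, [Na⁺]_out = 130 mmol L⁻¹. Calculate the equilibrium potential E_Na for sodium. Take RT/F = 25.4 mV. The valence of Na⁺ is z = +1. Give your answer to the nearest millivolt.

50 mV

E = (25.4/z) · ln([Na⁺]_out/[Na⁺]_in) with z = +1.
= (25.4/1) · ln(130/18) = 25.40 · ln(7.222)
= 25.40 · (1.9772) = 50.22 mV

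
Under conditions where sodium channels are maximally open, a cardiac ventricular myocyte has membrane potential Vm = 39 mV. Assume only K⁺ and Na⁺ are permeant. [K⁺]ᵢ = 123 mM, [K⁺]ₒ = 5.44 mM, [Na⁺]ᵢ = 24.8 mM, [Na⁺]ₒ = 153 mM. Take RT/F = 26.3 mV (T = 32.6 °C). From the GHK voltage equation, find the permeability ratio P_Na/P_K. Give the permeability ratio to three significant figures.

Let α = P_Na/P_K. GHK: Vm = 26.3·ln[(Kₒ + α·Naₒ)/(Kᵢ + α·Naᵢ)].
e^(Vm/26.3) = e^(39.0/26.3) = 4.4057
So 4.4057·(Kᵢ + α·Naᵢ) = Kₒ + α·Naₒ → α = (4.4057·123.0 − 5.44) / (153.0 − 4.4057·24.8)
α = (541.9 − 5.44) / (153.0 − 109.3) = 536.5/43.74 = 12.26

12.3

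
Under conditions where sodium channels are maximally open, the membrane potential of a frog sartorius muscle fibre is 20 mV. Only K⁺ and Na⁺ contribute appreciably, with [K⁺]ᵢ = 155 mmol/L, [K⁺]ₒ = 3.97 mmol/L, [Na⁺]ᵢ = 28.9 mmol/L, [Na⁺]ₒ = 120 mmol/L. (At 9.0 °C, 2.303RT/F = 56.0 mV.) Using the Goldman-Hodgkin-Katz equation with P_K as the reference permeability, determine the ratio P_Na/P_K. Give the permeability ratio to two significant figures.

Let α = P_Na/P_K. GHK: Vm = 56.0·log₁₀[(Kₒ + α·Naₒ)/(Kᵢ + α·Naᵢ)].
10^(Vm/56.0) = 10^(20.0/56.0) = 2.2758
So 2.2758·(Kᵢ + α·Naᵢ) = Kₒ + α·Naₒ → α = (2.2758·155.0 − 3.97) / (120.0 − 2.2758·28.9)
α = (352.8 − 3.97) / (120.0 − 65.77) = 348.8/54.23 = 6.432

6.4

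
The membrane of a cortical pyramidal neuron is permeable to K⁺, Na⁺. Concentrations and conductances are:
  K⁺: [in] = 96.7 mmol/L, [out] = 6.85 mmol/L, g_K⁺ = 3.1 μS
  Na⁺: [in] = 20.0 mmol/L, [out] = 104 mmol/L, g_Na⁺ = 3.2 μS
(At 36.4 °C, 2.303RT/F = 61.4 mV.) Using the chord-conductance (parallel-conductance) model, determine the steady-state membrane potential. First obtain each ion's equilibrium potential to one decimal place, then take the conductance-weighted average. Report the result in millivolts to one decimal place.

E_K⁺ = (61.4/1)·log₁₀(6.85/96.7) = -70.6 mV
E_Na⁺ = (61.4/1)·log₁₀(104/20.0) = 44.0 mV
Vm = (Σ gᵢEᵢ)/(Σ gᵢ) = (3.1·-70.6 + 3.2·44.0) / (3.1 + 3.2)
= -78.06 / 6.3 = -12.39 mV

-12.4 mV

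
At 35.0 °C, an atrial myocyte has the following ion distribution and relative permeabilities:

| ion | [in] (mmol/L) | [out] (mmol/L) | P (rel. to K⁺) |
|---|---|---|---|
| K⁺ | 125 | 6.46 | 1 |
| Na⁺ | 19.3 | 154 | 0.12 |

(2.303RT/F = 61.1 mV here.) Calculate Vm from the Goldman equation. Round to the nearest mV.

-43 mV

Vm = 61.1 · log₁₀[(Σ P·[cation]ₒ + Σ P·[anion]ᵢ) / (Σ P·[cation]ᵢ + Σ P·[anion]ₒ)]
Numerator = 1×6.46 + 0.12×154 = 24.94
Denominator = 1×125 + 0.12×19.3 = 127.3
Vm = 61.1 · log₁₀(0.19589) = 61.1 × (-0.7080) = -43.26 mV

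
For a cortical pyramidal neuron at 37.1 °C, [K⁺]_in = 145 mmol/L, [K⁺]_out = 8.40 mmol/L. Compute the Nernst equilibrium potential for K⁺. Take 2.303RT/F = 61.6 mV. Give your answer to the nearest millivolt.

-76 mV

E = (61.6/z) · log₁₀([K⁺]_out/[K⁺]_in) with z = +1.
= (61.6/1) · log₁₀(8.40/145) = 61.60 · log₁₀(0.05793)
= 61.60 · (-1.2371) = -76.20 mV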